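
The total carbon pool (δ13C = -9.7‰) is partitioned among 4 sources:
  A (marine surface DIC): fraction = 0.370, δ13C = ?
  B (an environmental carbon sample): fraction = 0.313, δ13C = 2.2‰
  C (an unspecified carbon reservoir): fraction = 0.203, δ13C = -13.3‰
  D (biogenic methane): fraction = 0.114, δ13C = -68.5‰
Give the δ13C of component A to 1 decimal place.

Isotope mass balance: δ_bulk = Σ fᵢ·δᵢ.
-9.7 = 0.370×δ_A + 0.313×(2.2) + 0.203×(-13.3) + 0.114×(-68.5)
0.370·δ_A = -9.7 − (-9.820) = 0.120
δ_A = 0.120 / 0.370 = 0.33‰

0.3‰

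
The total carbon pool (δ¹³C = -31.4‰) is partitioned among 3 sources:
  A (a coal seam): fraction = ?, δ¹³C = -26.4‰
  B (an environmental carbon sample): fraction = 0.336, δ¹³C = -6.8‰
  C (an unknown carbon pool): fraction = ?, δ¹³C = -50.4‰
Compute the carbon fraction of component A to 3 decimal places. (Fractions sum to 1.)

0.181

Let f_A and f_C be the unknown fractions; fractions sum to 1 so f_A + f_C = 0.664.
Mass balance: Σ fᵢ·δᵢ = δ_bulk ⇒ f_A·(-26.4) + f_C·(-50.4) = -31.4 − (-2.285) = -29.115
Substitute f_C = 0.664 − f_A:
f_A·(-26.4 − -50.4) = -29.115 − 0.664×(-50.4) = 4.350
f_A = 4.350 / 24.0 = 0.1813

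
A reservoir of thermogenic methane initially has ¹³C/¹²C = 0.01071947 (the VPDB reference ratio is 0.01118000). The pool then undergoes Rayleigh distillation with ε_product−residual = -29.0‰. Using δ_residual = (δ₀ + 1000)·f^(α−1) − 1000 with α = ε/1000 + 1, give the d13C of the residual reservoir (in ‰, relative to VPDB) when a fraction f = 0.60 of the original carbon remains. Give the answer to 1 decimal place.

-26.9‰

δ₀ = (0.01071947/0.01118000 − 1)×1000 = (0.958808 − 1)×1000 = -41.192‰
α − 1 = ε/1000 = -0.0290
f^(α−1) = 0.60^(-0.0290) = 1.014924
δ_res = (-41.192 + 1000) × 1.014924 − 1000 = 973.117 − 1000 = -26.88‰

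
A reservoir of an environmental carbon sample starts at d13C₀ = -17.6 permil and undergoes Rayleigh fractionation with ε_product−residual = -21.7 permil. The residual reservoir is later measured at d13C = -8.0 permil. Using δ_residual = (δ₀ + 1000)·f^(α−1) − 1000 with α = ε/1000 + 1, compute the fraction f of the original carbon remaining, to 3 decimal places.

α − 1 = ε/1000 = -0.0217
(δ_res + 1000)/(δ₀ + 1000) = (-8.0 + 1000)/(-17.6 + 1000) = 992.0/982.4 = 1.009772
f = 1.009772^(1/-0.0217) = exp(ln(1.009772)/-0.0217) = exp(0.00972/-0.0217)
f = exp(-0.4481) = 0.6388

0.639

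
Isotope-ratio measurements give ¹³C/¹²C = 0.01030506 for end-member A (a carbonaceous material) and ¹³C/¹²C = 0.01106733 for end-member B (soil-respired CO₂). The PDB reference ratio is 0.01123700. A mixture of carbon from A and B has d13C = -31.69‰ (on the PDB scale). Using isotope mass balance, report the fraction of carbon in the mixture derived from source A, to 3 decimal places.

0.245

δ_A = (0.01030506/0.01123700 − 1)×1000 = (0.917065 − 1)×1000 = -82.935‰
δ_B = (0.01106733/0.01123700 − 1)×1000 = (0.984901 − 1)×1000 = -15.099‰
f_A = (δ_mix − δ_B)/(δ_A − δ_B) = (-31.69 − (-15.099))/(-82.935 − (-15.099))
f_A = -16.591 / -67.836 = 0.2446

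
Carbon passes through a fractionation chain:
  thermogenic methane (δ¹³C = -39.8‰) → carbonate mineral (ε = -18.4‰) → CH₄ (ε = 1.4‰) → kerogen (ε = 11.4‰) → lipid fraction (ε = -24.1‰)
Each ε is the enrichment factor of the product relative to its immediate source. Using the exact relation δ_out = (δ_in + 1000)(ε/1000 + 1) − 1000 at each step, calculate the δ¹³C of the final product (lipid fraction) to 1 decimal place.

-68.4‰

step 1: δ = (-39.80 + 1000)·(-18.4/1000 + 1) − 1000 = -57.47‰
step 2: δ = (-57.47 + 1000)·(1.4/1000 + 1) − 1000 = -56.15‰
step 3: δ = (-56.15 + 1000)·(11.4/1000 + 1) − 1000 = -45.39‰
step 4: δ = (-45.39 + 1000)·(-24.1/1000 + 1) − 1000 = -68.39‰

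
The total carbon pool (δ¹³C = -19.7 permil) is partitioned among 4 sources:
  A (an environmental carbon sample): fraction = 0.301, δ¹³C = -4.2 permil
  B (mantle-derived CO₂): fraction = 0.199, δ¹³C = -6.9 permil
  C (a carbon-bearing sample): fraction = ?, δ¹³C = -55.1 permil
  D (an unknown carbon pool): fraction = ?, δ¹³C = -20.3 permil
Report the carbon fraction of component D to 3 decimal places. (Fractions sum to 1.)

Let f_D and f_C be the unknown fractions; fractions sum to 1 so f_D + f_C = 0.500.
Mass balance: Σ fᵢ·δᵢ = δ_bulk ⇒ f_D·(-20.3) + f_C·(-55.1) = -19.7 − (-2.637) = -17.063
Substitute f_C = 0.500 − f_D:
f_D·(-20.3 − -55.1) = -17.063 − 0.500×(-55.1) = 10.487
f_D = 10.487 / 34.8 = 0.3014

0.301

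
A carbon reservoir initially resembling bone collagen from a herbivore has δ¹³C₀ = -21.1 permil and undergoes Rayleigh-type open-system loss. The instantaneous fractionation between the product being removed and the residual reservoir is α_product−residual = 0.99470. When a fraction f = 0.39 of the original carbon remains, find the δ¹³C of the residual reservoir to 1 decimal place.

Rayleigh residual: δ_res = (δ₀ + 1000)·f^(α−1) − 1000
α − 1 = -0.00530
f^(α−1) = 0.39^(-0.00530) = 1.005003
δ_res = (-21.1 + 1000) × 1.005003 − 1000 = 983.797 − 1000 = -16.20 permil

-16.2 permil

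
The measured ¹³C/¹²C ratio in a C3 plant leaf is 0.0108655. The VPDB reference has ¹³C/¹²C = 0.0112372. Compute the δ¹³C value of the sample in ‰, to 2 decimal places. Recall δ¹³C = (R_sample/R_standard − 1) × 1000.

-33.08‰

δ¹³C = (R_sample / R_standard − 1) × 1000
R_sample / R_standard = 0.0108655 / 0.0112372 = 0.966922
δ¹³C = (0.966922 − 1) × 1000 = -33.078‰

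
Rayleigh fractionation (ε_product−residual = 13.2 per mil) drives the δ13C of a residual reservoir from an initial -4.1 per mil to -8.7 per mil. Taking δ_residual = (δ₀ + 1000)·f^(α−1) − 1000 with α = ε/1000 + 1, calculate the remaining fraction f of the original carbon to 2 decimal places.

α − 1 = ε/1000 = 0.0132
(δ_res + 1000)/(δ₀ + 1000) = (-8.7 + 1000)/(-4.1 + 1000) = 991.3/995.9 = 0.995381
f = 0.995381^(1/0.0132) = exp(ln(0.995381)/0.0132) = exp(-0.00463/0.0132)
f = exp(-0.3507) = 0.7042

0.70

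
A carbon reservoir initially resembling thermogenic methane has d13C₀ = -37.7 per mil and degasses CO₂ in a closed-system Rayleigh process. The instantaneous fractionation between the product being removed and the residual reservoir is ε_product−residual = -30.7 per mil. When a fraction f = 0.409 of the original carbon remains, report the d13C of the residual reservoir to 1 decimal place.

Rayleigh residual: δ_res = (δ₀ + 1000)·f^(α−1) − 1000
α = ε/1000 + 1 = 0.96930, so α − 1 = -0.03070
f^(α−1) = 0.409^(-0.03070) = 1.027827
δ_res = (-37.7 + 1000) × 1.027827 − 1000 = 989.078 − 1000 = -10.92 per mil

-10.9 per mil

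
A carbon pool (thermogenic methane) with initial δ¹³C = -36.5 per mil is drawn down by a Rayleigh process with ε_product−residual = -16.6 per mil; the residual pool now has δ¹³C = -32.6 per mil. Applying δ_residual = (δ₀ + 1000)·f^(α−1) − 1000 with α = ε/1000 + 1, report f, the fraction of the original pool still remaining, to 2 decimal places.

α − 1 = ε/1000 = -0.0166
(δ_res + 1000)/(δ₀ + 1000) = (-32.6 + 1000)/(-36.5 + 1000) = 967.4/963.5 = 1.004048
f = 1.004048^(1/-0.0166) = exp(ln(1.004048)/-0.0166) = exp(0.00404/-0.0166)
f = exp(-0.2433) = 0.7840

0.78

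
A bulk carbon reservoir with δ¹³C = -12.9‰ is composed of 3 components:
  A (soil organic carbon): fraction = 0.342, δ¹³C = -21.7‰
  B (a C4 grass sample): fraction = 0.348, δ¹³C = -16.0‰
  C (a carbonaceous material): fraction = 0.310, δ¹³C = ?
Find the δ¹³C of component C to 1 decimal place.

0.3‰

Isotope mass balance: δ_bulk = Σ fᵢ·δᵢ.
-12.9 = 0.342×(-21.7) + 0.348×(-16.0) + 0.310×δ_C
0.310·δ_C = -12.9 − (-12.989) = 0.089
δ_C = 0.089 / 0.310 = 0.29‰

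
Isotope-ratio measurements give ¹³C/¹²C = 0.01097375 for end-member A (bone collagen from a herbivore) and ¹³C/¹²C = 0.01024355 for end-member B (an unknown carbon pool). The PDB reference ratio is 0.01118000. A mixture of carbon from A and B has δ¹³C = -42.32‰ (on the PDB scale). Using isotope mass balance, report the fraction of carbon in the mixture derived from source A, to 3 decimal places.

0.635

δ_A = (0.01097375/0.01118000 − 1)×1000 = (0.981552 − 1)×1000 = -18.448‰
δ_B = (0.01024355/0.01118000 − 1)×1000 = (0.916239 − 1)×1000 = -83.761‰
f_A = (δ_mix − δ_B)/(δ_A − δ_B) = (-42.32 − (-83.761))/(-18.448 − (-83.761))
f_A = 41.441 / 65.313 = 0.6345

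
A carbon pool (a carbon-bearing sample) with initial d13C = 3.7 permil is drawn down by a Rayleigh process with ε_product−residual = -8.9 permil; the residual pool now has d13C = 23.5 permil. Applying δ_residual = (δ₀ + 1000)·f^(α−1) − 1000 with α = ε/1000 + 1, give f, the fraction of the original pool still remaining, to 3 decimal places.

α − 1 = ε/1000 = -0.0089
(δ_res + 1000)/(δ₀ + 1000) = (23.5 + 1000)/(3.7 + 1000) = 1023.5/1003.7 = 1.019727
f = 1.019727^(1/-0.0089) = exp(ln(1.019727)/-0.0089) = exp(0.01953/-0.0089)
f = exp(-2.1949) = 0.1114

0.111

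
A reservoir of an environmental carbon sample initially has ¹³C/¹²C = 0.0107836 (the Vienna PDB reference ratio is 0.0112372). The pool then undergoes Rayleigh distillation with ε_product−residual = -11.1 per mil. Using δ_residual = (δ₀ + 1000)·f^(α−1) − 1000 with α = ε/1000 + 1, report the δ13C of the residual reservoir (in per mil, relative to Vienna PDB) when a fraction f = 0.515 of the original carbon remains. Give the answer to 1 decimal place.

δ₀ = (0.0107836/0.0112372 − 1)×1000 = (0.959634 − 1)×1000 = -40.366 per mil
α − 1 = ε/1000 = -0.0111
f^(α−1) = 0.515^(-0.0111) = 1.007393
δ_res = (-40.366 + 1000) × 1.007393 − 1000 = 966.729 − 1000 = -33.27 per mil

-33.3 per mil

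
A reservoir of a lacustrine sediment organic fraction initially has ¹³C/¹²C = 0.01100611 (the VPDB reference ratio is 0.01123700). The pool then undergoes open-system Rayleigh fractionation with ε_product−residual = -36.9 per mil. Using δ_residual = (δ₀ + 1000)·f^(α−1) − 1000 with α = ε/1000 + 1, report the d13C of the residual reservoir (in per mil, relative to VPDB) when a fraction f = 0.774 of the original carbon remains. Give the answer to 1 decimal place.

-11.2 per mil

δ₀ = (0.01100611/0.01123700 − 1)×1000 = (0.979453 − 1)×1000 = -20.547 per mil
α − 1 = ε/1000 = -0.0369
f^(α−1) = 0.774^(-0.0369) = 1.009498
δ_res = (-20.547 + 1000) × 1.009498 − 1000 = 988.756 − 1000 = -11.24 per mil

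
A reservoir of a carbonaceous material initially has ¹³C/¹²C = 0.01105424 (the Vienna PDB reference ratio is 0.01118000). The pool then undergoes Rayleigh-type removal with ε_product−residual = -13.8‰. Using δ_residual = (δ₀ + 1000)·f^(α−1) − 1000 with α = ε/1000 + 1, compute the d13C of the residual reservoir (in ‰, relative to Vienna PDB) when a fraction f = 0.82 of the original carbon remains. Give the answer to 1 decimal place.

-8.5‰

δ₀ = (0.01105424/0.01118000 − 1)×1000 = (0.988751 − 1)×1000 = -11.249‰
α − 1 = ε/1000 = -0.0138
f^(α−1) = 0.82^(-0.0138) = 1.002742
δ_res = (-11.249 + 1000) × 1.002742 − 1000 = 991.463 − 1000 = -8.54‰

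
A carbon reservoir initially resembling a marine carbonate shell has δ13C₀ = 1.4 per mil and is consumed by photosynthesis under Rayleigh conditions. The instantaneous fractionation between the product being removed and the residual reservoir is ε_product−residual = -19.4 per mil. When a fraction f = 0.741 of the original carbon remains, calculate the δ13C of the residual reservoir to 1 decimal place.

7.2 per mil

Rayleigh residual: δ_res = (δ₀ + 1000)·f^(α−1) − 1000
α = ε/1000 + 1 = 0.98060, so α − 1 = -0.01940
f^(α−1) = 0.741^(-0.01940) = 1.005832
δ_res = (1.4 + 1000) × 1.005832 − 1000 = 1007.240 − 1000 = 7.24 per mil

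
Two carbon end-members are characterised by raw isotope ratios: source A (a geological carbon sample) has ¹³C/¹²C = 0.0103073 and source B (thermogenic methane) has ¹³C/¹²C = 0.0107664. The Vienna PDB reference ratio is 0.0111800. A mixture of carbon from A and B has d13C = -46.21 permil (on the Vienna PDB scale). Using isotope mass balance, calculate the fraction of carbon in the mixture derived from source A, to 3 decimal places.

δ_A = (0.0103073/0.0111800 − 1)×1000 = (0.921941 − 1)×1000 = -78.059 permil
δ_B = (0.0107664/0.0111800 − 1)×1000 = (0.963005 − 1)×1000 = -36.995 permil
f_A = (δ_mix − δ_B)/(δ_A − δ_B) = (-46.21 − (-36.995))/(-78.059 − (-36.995))
f_A = -9.215 / -41.064 = 0.2244

0.224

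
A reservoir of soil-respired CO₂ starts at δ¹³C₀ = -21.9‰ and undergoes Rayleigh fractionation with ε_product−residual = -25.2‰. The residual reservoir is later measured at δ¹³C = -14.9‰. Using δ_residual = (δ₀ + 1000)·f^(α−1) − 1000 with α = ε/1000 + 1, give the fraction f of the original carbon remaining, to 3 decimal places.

0.754

α − 1 = ε/1000 = -0.0252
(δ_res + 1000)/(δ₀ + 1000) = (-14.9 + 1000)/(-21.9 + 1000) = 985.1/978.1 = 1.007157
f = 1.007157^(1/-0.0252) = exp(ln(1.007157)/-0.0252) = exp(0.00713/-0.0252)
f = exp(-0.2830) = 0.7535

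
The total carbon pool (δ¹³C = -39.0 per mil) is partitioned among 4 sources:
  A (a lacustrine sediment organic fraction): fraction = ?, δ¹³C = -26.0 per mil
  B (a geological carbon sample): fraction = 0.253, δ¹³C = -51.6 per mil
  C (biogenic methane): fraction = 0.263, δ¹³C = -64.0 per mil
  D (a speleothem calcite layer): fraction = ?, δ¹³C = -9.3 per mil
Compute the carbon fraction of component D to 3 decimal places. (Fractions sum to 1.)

0.208

Let f_D and f_A be the unknown fractions; fractions sum to 1 so f_D + f_A = 0.484.
Mass balance: Σ fᵢ·δᵢ = δ_bulk ⇒ f_D·(-9.3) + f_A·(-26.0) = -39.0 − (-29.887) = -9.113
Substitute f_A = 0.484 − f_D:
f_D·(-9.3 − -26.0) = -9.113 − 0.484×(-26.0) = 3.471
f_D = 3.471 / 16.7 = 0.2078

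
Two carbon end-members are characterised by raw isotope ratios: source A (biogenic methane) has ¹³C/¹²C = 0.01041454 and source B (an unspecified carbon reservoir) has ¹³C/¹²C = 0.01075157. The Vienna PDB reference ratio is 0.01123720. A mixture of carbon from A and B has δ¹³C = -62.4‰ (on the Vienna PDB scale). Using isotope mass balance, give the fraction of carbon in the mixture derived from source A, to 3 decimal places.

δ_A = (0.01041454/0.01123720 − 1)×1000 = (0.926791 − 1)×1000 = -73.209‰
δ_B = (0.01075157/0.01123720 − 1)×1000 = (0.956784 − 1)×1000 = -43.216‰
f_A = (δ_mix − δ_B)/(δ_A − δ_B) = (-62.4 − (-43.216))/(-73.209 − (-43.216))
f_A = -19.184 / -29.992 = 0.6396

0.640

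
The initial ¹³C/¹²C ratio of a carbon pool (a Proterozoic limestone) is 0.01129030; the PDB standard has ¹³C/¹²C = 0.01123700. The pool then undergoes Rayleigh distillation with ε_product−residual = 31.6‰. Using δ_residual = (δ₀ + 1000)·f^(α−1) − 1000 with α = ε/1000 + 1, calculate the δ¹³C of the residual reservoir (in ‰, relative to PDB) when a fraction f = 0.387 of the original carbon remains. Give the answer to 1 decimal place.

δ₀ = (0.01129030/0.01123700 − 1)×1000 = (1.004743 − 1)×1000 = 4.743‰
α − 1 = ε/1000 = 0.0316
f^(α−1) = 0.387^(0.0316) = 0.970447
δ_res = (4.743 + 1000) × 0.970447 − 1000 = 975.050 − 1000 = -24.95‰

-25.0‰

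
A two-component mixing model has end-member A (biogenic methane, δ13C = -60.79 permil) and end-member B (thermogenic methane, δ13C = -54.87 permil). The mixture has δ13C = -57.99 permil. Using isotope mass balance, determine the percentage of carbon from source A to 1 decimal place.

52.7%

δ_mix = f_A·δ_A + (1 − f_A)·δ_B  ⇒  f_A = (δ_mix − δ_B)/(δ_A − δ_B)
f_A = (-57.99 − (-54.87)) / (-60.79 − (-54.87))
f_A = -3.12 / -5.92 = 0.5270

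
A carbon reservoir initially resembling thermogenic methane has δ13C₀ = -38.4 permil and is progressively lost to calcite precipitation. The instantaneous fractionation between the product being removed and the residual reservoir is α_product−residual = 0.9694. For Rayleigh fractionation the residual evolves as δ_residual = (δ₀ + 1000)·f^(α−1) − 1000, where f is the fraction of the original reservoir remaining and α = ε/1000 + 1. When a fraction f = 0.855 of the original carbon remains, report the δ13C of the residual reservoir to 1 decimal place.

Rayleigh residual: δ_res = (δ₀ + 1000)·f^(α−1) − 1000
α − 1 = -0.03060
f^(α−1) = 0.855^(-0.03060) = 1.004805
δ_res = (-38.4 + 1000) × 1.004805 − 1000 = 966.221 − 1000 = -33.78 permil

-33.8 permil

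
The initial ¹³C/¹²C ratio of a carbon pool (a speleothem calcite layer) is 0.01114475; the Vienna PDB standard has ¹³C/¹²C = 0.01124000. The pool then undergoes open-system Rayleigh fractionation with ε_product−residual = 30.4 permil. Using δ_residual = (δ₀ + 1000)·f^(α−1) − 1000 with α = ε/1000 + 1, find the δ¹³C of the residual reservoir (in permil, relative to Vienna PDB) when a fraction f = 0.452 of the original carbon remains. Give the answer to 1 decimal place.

-32.1 permil

δ₀ = (0.01114475/0.01124000 − 1)×1000 = (0.991526 − 1)×1000 = -8.474 permil
α − 1 = ε/1000 = 0.0304
f^(α−1) = 0.452^(0.0304) = 0.976149
δ_res = (-8.474 + 1000) × 0.976149 − 1000 = 967.877 − 1000 = -32.12 permil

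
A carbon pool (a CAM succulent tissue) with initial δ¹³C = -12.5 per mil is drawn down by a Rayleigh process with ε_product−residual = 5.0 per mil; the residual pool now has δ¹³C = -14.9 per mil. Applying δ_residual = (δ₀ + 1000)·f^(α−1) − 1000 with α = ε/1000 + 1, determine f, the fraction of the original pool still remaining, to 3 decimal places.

0.615

α − 1 = ε/1000 = 0.0050
(δ_res + 1000)/(δ₀ + 1000) = (-14.9 + 1000)/(-12.5 + 1000) = 985.1/987.5 = 0.997570
f = 0.997570^(1/0.0050) = exp(ln(0.997570)/0.0050) = exp(-0.00243/0.0050)
f = exp(-0.4867) = 0.6147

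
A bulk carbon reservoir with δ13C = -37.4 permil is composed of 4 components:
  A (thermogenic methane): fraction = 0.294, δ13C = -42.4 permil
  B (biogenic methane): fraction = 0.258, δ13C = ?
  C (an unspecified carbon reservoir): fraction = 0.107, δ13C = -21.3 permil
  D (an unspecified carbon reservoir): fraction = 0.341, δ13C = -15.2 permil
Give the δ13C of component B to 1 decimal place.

Isotope mass balance: δ_bulk = Σ fᵢ·δᵢ.
-37.4 = 0.294×(-42.4) + 0.258×δ_B + 0.107×(-21.3) + 0.341×(-15.2)
0.258·δ_B = -37.4 − (-19.928) = -17.472
δ_B = -17.472 / 0.258 = -67.72 permil

-67.7 permil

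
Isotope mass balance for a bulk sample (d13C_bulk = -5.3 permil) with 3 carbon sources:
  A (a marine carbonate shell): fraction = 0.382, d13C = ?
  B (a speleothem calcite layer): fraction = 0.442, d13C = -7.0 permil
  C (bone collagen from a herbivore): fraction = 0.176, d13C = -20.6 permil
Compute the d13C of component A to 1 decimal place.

Isotope mass balance: δ_bulk = Σ fᵢ·δᵢ.
-5.3 = 0.382×δ_A + 0.442×(-7.0) + 0.176×(-20.6)
0.382·δ_A = -5.3 − (-6.720) = 1.420
δ_A = 1.420 / 0.382 = 3.72 permil

3.7 permil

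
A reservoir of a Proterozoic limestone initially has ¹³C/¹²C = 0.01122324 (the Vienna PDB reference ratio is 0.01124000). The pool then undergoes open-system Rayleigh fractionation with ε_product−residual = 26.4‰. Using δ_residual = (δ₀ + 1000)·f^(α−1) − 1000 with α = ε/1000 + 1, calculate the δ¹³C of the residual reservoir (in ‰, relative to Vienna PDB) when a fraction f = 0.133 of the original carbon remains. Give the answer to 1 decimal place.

-53.3‰

δ₀ = (0.01122324/0.01124000 − 1)×1000 = (0.998509 − 1)×1000 = -1.491‰
α − 1 = ε/1000 = 0.0264
f^(α−1) = 0.133^(0.0264) = 0.948134
δ_res = (-1.491 + 1000) × 0.948134 − 1000 = 946.720 − 1000 = -53.28‰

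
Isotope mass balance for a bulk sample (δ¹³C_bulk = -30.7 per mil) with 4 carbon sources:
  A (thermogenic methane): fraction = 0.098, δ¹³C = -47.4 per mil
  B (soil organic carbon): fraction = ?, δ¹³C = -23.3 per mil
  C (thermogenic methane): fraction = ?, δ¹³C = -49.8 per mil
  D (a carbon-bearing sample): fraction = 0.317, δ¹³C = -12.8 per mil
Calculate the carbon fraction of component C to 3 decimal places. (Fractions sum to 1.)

Let f_C and f_B be the unknown fractions; fractions sum to 1 so f_C + f_B = 0.585.
Mass balance: Σ fᵢ·δᵢ = δ_bulk ⇒ f_C·(-49.8) + f_B·(-23.3) = -30.7 − (-8.703) = -21.997
Substitute f_B = 0.585 − f_C:
f_C·(-49.8 − -23.3) = -21.997 − 0.585×(-23.3) = -8.367
f_C = -8.367 / -26.5 = 0.3157

0.316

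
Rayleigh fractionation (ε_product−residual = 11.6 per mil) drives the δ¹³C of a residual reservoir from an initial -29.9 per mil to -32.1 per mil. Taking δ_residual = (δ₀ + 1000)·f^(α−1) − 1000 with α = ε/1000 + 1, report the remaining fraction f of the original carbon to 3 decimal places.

0.822

α − 1 = ε/1000 = 0.0116
(δ_res + 1000)/(δ₀ + 1000) = (-32.1 + 1000)/(-29.9 + 1000) = 967.9/970.1 = 0.997732
f = 0.997732^(1/0.0116) = exp(ln(0.997732)/0.0116) = exp(-0.00227/0.0116)
f = exp(-0.1957) = 0.8222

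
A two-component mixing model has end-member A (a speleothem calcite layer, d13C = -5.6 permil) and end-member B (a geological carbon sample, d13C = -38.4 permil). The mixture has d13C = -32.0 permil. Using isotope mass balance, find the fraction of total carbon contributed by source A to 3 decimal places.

0.195

δ_mix = f_A·δ_A + (1 − f_A)·δ_B  ⇒  f_A = (δ_mix − δ_B)/(δ_A − δ_B)
f_A = (-32.0 − (-38.4)) / (-5.6 − (-38.4))
f_A = 6.4 / 32.8 = 0.1951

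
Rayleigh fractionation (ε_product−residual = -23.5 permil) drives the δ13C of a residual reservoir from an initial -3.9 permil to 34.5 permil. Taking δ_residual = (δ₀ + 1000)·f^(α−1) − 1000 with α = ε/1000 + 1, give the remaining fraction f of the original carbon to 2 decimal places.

α − 1 = ε/1000 = -0.0235
(δ_res + 1000)/(δ₀ + 1000) = (34.5 + 1000)/(-3.9 + 1000) = 1034.5/996.1 = 1.038550
f = 1.038550^(1/-0.0235) = exp(ln(1.038550)/-0.0235) = exp(0.03783/-0.0235)
f = exp(-1.6096) = 0.2000

0.20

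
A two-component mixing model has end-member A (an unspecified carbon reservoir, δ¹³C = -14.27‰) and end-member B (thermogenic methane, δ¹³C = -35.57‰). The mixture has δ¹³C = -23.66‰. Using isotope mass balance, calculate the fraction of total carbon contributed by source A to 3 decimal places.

0.559

δ_mix = f_A·δ_A + (1 − f_A)·δ_B  ⇒  f_A = (δ_mix − δ_B)/(δ_A − δ_B)
f_A = (-23.66 − (-35.57)) / (-14.27 − (-35.57))
f_A = 11.91 / 21.30 = 0.5592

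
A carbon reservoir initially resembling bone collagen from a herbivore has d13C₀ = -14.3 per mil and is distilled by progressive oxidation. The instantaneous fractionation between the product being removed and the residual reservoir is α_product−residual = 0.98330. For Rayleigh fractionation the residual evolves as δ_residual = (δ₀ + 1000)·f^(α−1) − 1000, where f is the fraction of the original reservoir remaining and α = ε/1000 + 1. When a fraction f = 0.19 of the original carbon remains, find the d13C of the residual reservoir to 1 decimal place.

13.4 per mil

Rayleigh residual: δ_res = (δ₀ + 1000)·f^(α−1) − 1000
α − 1 = -0.01670
f^(α−1) = 0.19^(-0.01670) = 1.028122
δ_res = (-14.3 + 1000) × 1.028122 − 1000 = 1013.420 − 1000 = 13.42 per mil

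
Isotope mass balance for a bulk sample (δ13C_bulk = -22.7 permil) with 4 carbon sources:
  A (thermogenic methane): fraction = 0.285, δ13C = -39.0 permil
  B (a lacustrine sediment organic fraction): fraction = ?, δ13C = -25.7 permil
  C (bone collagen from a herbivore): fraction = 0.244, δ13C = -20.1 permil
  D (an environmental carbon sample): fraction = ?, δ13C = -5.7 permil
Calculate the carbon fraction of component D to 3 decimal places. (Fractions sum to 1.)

0.271

Let f_D and f_B be the unknown fractions; fractions sum to 1 so f_D + f_B = 0.471.
Mass balance: Σ fᵢ·δᵢ = δ_bulk ⇒ f_D·(-5.7) + f_B·(-25.7) = -22.7 − (-16.019) = -6.681
Substitute f_B = 0.471 − f_D:
f_D·(-5.7 − -25.7) = -6.681 − 0.471×(-25.7) = 5.424
f_D = 5.424 / 20.0 = 0.2712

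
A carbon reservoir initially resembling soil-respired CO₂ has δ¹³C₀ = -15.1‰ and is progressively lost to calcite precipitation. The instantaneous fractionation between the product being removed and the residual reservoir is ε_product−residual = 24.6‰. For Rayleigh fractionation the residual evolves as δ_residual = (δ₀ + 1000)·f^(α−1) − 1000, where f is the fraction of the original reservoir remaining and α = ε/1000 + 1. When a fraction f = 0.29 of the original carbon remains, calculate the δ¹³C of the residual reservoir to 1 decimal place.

-44.6‰

Rayleigh residual: δ_res = (δ₀ + 1000)·f^(α−1) − 1000
α = ε/1000 + 1 = 1.02460, so α − 1 = 0.02460
f^(α−1) = 0.29^(0.02460) = 0.970007
δ_res = (-15.1 + 1000) × 0.970007 − 1000 = 955.360 − 1000 = -44.64‰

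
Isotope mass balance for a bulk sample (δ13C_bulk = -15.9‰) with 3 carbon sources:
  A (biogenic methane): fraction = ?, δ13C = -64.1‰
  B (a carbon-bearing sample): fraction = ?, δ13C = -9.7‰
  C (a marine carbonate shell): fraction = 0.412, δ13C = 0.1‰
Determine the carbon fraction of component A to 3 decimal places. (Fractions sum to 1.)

0.188

Let f_A and f_B be the unknown fractions; fractions sum to 1 so f_A + f_B = 0.588.
Mass balance: Σ fᵢ·δᵢ = δ_bulk ⇒ f_A·(-64.1) + f_B·(-9.7) = -15.9 − (0.041) = -15.941
Substitute f_B = 0.588 − f_A:
f_A·(-64.1 − -9.7) = -15.941 − 0.588×(-9.7) = -10.238
f_A = -10.238 / -54.4 = 0.1882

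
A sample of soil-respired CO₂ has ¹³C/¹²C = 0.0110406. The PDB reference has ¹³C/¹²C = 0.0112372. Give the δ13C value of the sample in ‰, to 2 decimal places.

-17.50‰

δ13C = (R_sample / R_standard − 1) × 1000
R_sample / R_standard = 0.0110406 / 0.0112372 = 0.982505
δ13C = (0.982505 − 1) × 1000 = -17.495‰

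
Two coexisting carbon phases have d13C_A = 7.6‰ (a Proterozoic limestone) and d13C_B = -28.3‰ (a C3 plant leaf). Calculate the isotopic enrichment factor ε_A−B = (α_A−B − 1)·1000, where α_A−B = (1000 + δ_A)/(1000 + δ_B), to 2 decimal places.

36.95‰

α_A−B = (1000 + 7.6) / (1000 + -28.3) = 1007.6 / 971.7 = 1.036946
ε_A−B = (1.036946 − 1) × 1000 = 36.946‰
(The approximation ε ≈ δ_A − δ_B would give 35.9‰.)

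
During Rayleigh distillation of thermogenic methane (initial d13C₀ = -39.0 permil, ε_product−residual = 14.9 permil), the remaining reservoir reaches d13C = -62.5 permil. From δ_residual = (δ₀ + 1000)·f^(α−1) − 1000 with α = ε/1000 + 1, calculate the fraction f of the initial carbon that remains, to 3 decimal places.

α − 1 = ε/1000 = 0.0149
(δ_res + 1000)/(δ₀ + 1000) = (-62.5 + 1000)/(-39.0 + 1000) = 937.5/961.0 = 0.975546
f = 0.975546^(1/0.0149) = exp(ln(0.975546)/0.0149) = exp(-0.02476/0.0149)
f = exp(-1.6616) = 0.1898

0.190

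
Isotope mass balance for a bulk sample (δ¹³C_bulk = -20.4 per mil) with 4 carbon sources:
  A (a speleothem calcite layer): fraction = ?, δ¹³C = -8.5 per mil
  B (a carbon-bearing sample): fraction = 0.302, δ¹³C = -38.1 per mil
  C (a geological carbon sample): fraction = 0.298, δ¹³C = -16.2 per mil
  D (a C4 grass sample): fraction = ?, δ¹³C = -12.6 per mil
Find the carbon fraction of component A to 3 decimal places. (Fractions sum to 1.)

Let f_A and f_D be the unknown fractions; fractions sum to 1 so f_A + f_D = 0.400.
Mass balance: Σ fᵢ·δᵢ = δ_bulk ⇒ f_A·(-8.5) + f_D·(-12.6) = -20.4 − (-16.334) = -4.066
Substitute f_D = 0.400 − f_A:
f_A·(-8.5 − -12.6) = -4.066 − 0.400×(-12.6) = 0.974
f_A = 0.974 / 4.1 = 0.2375

0.238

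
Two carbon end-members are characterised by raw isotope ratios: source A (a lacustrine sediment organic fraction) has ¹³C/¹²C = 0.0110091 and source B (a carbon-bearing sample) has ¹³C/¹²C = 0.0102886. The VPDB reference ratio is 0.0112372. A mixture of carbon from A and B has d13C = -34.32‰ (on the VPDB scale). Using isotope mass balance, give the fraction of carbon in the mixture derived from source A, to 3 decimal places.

δ_A = (0.0110091/0.0112372 − 1)×1000 = (0.979701 − 1)×1000 = -20.299‰
δ_B = (0.0102886/0.0112372 − 1)×1000 = (0.915584 − 1)×1000 = -84.416‰
f_A = (δ_mix − δ_B)/(δ_A − δ_B) = (-34.32 − (-84.416))/(-20.299 − (-84.416))
f_A = 50.096 / 64.117 = 0.7813

0.781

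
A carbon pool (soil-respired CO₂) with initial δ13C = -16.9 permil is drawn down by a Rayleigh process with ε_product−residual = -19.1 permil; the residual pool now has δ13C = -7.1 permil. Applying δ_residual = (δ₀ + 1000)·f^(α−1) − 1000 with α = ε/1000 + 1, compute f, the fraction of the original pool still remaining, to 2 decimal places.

0.59

α − 1 = ε/1000 = -0.0191
(δ_res + 1000)/(δ₀ + 1000) = (-7.1 + 1000)/(-16.9 + 1000) = 992.9/983.1 = 1.009968
f = 1.009968^(1/-0.0191) = exp(ln(1.009968)/-0.0191) = exp(0.00992/-0.0191)
f = exp(-0.5193) = 0.5949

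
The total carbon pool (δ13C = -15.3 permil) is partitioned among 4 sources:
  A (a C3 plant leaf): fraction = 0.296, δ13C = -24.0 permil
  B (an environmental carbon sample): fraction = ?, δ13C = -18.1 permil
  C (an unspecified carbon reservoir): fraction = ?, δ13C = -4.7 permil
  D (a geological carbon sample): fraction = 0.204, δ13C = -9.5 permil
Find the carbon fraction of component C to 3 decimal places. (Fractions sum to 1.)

0.208

Let f_C and f_B be the unknown fractions; fractions sum to 1 so f_C + f_B = 0.500.
Mass balance: Σ fᵢ·δᵢ = δ_bulk ⇒ f_C·(-4.7) + f_B·(-18.1) = -15.3 − (-9.042) = -6.258
Substitute f_B = 0.500 − f_C:
f_C·(-4.7 − -18.1) = -6.258 − 0.500×(-18.1) = 2.792
f_C = 2.792 / 13.4 = 0.2084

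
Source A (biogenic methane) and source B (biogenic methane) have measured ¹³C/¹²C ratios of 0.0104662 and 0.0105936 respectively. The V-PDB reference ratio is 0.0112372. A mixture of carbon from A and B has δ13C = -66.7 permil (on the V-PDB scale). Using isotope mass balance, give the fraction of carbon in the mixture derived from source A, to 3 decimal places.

0.831

δ_A = (0.0104662/0.0112372 − 1)×1000 = (0.931389 − 1)×1000 = -68.611 permil
δ_B = (0.0105936/0.0112372 − 1)×1000 = (0.942726 − 1)×1000 = -57.274 permil
f_A = (δ_mix − δ_B)/(δ_A − δ_B) = (-66.7 − (-57.274))/(-68.611 − (-57.274))
f_A = -9.426 / -11.337 = 0.8314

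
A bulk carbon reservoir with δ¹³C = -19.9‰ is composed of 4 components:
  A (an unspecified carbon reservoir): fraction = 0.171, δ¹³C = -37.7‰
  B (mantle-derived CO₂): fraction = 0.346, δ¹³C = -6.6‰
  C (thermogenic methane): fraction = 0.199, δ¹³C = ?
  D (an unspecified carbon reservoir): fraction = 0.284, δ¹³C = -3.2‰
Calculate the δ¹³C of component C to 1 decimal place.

Isotope mass balance: δ_bulk = Σ fᵢ·δᵢ.
-19.9 = 0.171×(-37.7) + 0.346×(-6.6) + 0.199×δ_C + 0.284×(-3.2)
0.199·δ_C = -19.9 − (-9.639) = -10.261
δ_C = -10.261 / 0.199 = -51.56‰

-51.6‰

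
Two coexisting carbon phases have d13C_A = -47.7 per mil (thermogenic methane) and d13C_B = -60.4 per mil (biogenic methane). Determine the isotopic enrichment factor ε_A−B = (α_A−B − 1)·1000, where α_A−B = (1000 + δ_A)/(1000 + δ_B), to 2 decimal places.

13.52 per mil

α_A−B = (1000 + -47.7) / (1000 + -60.4) = 952.3 / 939.6 = 1.013516
ε_A−B = (1.013516 − 1) × 1000 = 13.516 per mil
(The approximation ε ≈ δ_A − δ_B would give 12.7 per mil.)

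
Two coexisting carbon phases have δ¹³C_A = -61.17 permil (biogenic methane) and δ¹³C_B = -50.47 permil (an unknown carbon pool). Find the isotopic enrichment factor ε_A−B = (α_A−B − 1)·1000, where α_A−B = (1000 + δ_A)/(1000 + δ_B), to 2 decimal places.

-11.27 permil

α_A−B = (1000 + -61.17) / (1000 + -50.47) = 938.83 / 949.53 = 0.988731
ε_A−B = (0.988731 − 1) × 1000 = -11.269 permil
(The approximation ε ≈ δ_A − δ_B would give -10.70 permil.)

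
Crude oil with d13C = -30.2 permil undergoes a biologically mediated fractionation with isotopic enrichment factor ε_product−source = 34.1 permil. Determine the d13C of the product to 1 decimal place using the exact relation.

To first order, δ_product ≈ δ_source + ε = 3.9 permil.
Exactly, δ_product = (δ_source + 1000)·(ε/1000 + 1) − 1000.
δ_product = (-30.2 + 1000) × (34.1/1000 + 1) − 1000
δ_product = 2.87 permil

2.9 permil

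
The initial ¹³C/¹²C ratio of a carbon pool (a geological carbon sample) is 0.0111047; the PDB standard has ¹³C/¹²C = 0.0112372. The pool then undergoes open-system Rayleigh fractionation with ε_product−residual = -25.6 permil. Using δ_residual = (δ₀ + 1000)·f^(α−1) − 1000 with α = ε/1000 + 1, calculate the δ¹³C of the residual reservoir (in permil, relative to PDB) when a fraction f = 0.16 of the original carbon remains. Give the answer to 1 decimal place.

δ₀ = (0.0111047/0.0112372 − 1)×1000 = (0.988209 − 1)×1000 = -11.791 permil
α − 1 = ε/1000 = -0.0256
f^(α−1) = 0.16^(-0.0256) = 1.048032
δ_res = (-11.791 + 1000) × 1.048032 − 1000 = 1035.674 − 1000 = 35.67 permil

35.7 permil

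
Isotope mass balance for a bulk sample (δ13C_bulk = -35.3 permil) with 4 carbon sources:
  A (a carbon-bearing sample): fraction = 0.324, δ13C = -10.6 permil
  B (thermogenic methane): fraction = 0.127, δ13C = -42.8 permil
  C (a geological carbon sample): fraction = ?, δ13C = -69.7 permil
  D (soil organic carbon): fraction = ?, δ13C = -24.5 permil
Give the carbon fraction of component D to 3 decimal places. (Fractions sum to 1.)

0.262

Let f_D and f_C be the unknown fractions; fractions sum to 1 so f_D + f_C = 0.549.
Mass balance: Σ fᵢ·δᵢ = δ_bulk ⇒ f_D·(-24.5) + f_C·(-69.7) = -35.3 − (-8.870) = -26.430
Substitute f_C = 0.549 − f_D:
f_D·(-24.5 − -69.7) = -26.430 − 0.549×(-69.7) = 11.835
f_D = 11.835 / 45.2 = 0.2618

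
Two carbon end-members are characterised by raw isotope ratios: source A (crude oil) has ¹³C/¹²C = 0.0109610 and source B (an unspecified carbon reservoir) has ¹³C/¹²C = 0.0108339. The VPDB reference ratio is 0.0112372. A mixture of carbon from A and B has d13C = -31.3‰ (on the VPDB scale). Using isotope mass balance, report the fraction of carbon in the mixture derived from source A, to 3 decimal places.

δ_A = (0.0109610/0.0112372 − 1)×1000 = (0.975421 − 1)×1000 = -24.579‰
δ_B = (0.0108339/0.0112372 − 1)×1000 = (0.964110 − 1)×1000 = -35.890‰
f_A = (δ_mix − δ_B)/(δ_A − δ_B) = (-31.3 − (-35.890))/(-24.579 − (-35.890))
f_A = 4.590 / 11.311 = 0.4058

0.406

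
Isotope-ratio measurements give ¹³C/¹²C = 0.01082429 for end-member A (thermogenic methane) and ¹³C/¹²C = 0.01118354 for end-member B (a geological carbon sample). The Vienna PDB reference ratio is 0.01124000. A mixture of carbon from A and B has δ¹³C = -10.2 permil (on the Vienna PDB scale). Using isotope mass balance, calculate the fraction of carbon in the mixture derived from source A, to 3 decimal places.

0.162

δ_A = (0.01082429/0.01124000 − 1)×1000 = (0.963015 − 1)×1000 = -36.985 permil
δ_B = (0.01118354/0.01124000 − 1)×1000 = (0.994977 − 1)×1000 = -5.023 permil
f_A = (δ_mix − δ_B)/(δ_A − δ_B) = (-10.2 − (-5.023))/(-36.985 − (-5.023))
f_A = -5.177 / -31.962 = 0.1620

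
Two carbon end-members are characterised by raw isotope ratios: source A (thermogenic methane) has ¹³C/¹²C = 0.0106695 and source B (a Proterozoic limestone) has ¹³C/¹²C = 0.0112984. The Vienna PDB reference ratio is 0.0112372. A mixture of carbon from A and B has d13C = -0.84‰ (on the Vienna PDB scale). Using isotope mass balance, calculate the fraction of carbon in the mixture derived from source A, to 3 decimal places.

0.112

δ_A = (0.0106695/0.0112372 − 1)×1000 = (0.949480 − 1)×1000 = -50.520‰
δ_B = (0.0112984/0.0112372 − 1)×1000 = (1.005446 − 1)×1000 = 5.446‰
f_A = (δ_mix − δ_B)/(δ_A − δ_B) = (-0.84 − (5.446))/(-50.520 − (5.446))
f_A = -6.286 / -55.966 = 0.1123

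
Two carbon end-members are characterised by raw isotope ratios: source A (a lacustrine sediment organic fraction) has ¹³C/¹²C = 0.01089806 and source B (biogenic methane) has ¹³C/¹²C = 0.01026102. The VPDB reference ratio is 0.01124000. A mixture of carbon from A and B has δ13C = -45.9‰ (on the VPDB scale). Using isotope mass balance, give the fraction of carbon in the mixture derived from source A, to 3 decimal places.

δ_A = (0.01089806/0.01124000 − 1)×1000 = (0.969578 − 1)×1000 = -30.422‰
δ_B = (0.01026102/0.01124000 − 1)×1000 = (0.912902 − 1)×1000 = -87.098‰
f_A = (δ_mix − δ_B)/(δ_A − δ_B) = (-45.9 − (-87.098))/(-30.422 − (-87.098))
f_A = 41.198 / 56.676 = 0.7269

0.727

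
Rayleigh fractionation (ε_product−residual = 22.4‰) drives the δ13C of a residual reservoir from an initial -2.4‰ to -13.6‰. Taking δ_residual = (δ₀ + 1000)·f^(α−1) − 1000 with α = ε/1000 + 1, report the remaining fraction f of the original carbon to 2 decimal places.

α − 1 = ε/1000 = 0.0224
(δ_res + 1000)/(δ₀ + 1000) = (-13.6 + 1000)/(-2.4 + 1000) = 986.4/997.6 = 0.988773
f = 0.988773^(1/0.0224) = exp(ln(0.988773)/0.0224) = exp(-0.01129/0.0224)
f = exp(-0.5040) = 0.6041

0.60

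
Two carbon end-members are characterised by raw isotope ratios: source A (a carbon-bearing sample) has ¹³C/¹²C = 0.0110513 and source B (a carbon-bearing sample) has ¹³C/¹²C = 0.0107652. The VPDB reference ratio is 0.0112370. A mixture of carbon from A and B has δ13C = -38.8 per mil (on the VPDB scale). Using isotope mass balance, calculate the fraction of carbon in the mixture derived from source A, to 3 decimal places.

δ_A = (0.0110513/0.0112370 − 1)×1000 = (0.983474 − 1)×1000 = -16.526 per mil
δ_B = (0.0107652/0.0112370 − 1)×1000 = (0.958014 − 1)×1000 = -41.986 per mil
f_A = (δ_mix − δ_B)/(δ_A − δ_B) = (-38.8 − (-41.986))/(-16.526 − (-41.986))
f_A = 3.186 / 25.461 = 0.1251

0.125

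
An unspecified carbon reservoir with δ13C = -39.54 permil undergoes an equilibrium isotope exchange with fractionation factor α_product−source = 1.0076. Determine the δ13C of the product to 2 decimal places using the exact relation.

δ_product = (δ_source + 1000)·α − 1000
δ_product = (-39.54 + 1000) × 1.0076 − 1000
δ_product = 967.759 − 1000 = -32.241 permil

-32.24 permil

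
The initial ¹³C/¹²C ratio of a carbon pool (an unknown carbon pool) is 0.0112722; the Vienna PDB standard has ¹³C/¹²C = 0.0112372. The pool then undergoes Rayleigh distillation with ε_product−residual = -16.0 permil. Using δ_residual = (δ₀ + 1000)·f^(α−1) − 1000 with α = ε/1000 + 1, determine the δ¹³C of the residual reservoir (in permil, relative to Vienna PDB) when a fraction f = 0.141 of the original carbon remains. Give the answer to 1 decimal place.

δ₀ = (0.0112722/0.0112372 − 1)×1000 = (1.003115 − 1)×1000 = 3.115 permil
α − 1 = ε/1000 = -0.0160
f^(α−1) = 0.141^(-0.0160) = 1.031840
δ_res = (3.115 + 1000) × 1.031840 − 1000 = 1035.054 − 1000 = 35.05 permil

35.1 permil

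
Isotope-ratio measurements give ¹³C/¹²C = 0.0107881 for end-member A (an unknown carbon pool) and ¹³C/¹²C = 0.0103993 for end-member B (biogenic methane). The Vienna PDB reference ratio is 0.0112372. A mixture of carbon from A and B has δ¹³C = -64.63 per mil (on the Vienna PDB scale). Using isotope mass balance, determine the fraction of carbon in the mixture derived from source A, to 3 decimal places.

0.287

δ_A = (0.0107881/0.0112372 − 1)×1000 = (0.960035 − 1)×1000 = -39.965 per mil
δ_B = (0.0103993/0.0112372 − 1)×1000 = (0.925435 − 1)×1000 = -74.565 per mil
f_A = (δ_mix − δ_B)/(δ_A − δ_B) = (-64.63 − (-74.565))/(-39.965 − (-74.565))
f_A = 9.935 / 34.599 = 0.2871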